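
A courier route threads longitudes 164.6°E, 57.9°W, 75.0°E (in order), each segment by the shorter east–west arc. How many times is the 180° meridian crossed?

1

Leg 1: +164.6° → -57.9°, shortest Δλ = 137.5° (east) — crosses 180°.
Leg 2: -57.9° → +75.0°, shortest Δλ = 132.9° (east) — does not cross 180°.
Total crossings: 1.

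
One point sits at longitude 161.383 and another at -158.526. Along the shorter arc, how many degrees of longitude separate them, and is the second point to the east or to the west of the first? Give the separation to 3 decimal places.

Raw difference: -158.526 − 161.383 = -319.909°.
Normalise into (−180°, 180°]: -319.909° + 360° = 40.091°.
Positive ⇒ the second point lies to the east; separation 40.091°.

40.091° east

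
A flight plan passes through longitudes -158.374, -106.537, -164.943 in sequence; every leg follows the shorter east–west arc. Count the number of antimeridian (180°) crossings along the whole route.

Leg 1: -158.374° → -106.537°, shortest Δλ = 51.837° (east) — does not cross 180°.
Leg 2: -106.537° → -164.943°, shortest Δλ = -58.406° (west) — does not cross 180°.
Total crossings: 0.

0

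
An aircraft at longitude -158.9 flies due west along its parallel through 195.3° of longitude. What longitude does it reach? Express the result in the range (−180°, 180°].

Start at -158.9°; shift −195.3° → -354.2°.
-354.2° lies outside (−180°, 180°]; add 360° → +5.8°.

+5.8°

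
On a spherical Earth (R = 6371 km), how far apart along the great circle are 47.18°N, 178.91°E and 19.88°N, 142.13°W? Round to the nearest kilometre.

4639 km

Δλ = -142.13 − 178.91 = -321.04°; wrapped into (−180°, 180°]: 38.96°.
Δφ = 19.88 − 47.18 = -27.30°.
a = sin²(Δφ/2) + cos φ₁ · cos φ₂ · sin²(Δλ/2) = 0.126774.
c = 2·atan2(√a, √(1−a)) = 0.72808 rad → d = 6371·c ≈ 4638.62 km.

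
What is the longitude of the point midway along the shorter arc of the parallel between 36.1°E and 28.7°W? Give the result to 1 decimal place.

Signed shortest Δλ from +36.1° to -28.7° is -64.8°.
Midpoint longitude = +36.1° + (-64.8°)/2 = +36.1° − 32.4° = +3.7°.

3.7°E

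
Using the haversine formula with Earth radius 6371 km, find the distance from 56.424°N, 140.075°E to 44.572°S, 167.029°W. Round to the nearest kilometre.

Δλ = -167.029 − 140.075 = -307.104°; wrapped into (−180°, 180°]: 52.896°.
Δφ = -44.572 − 56.424 = -100.996°.
a = sin²(Δφ/2) + cos φ₁ · cos φ₂ · sin²(Δλ/2) = 0.673521.
c = 2·atan2(√a, √(1−a)) = 1.92521 rad → d = 6371·c ≈ 12265.53 km.

12266 km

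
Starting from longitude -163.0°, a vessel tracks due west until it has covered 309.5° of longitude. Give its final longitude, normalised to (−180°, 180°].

-112.5°

Start at -163.0°; shift −309.5° → -472.5°.
-472.5° lies outside (−180°, 180°]; add 360° → -112.5°.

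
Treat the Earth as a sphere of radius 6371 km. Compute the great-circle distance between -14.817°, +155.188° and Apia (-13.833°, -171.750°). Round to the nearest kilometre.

Δλ = -171.750 − 155.188 = -326.938°; wrapped into (−180°, 180°]: 33.062°.
Δφ = -13.833 − -14.817 = 0.984°.
a = sin²(Δφ/2) + cos φ₁ · cos φ₂ · sin²(Δλ/2) = 0.076071.
c = 2·atan2(√a, √(1−a)) = 0.55886 rad → d = 6371·c ≈ 3560.53 km.

3561 km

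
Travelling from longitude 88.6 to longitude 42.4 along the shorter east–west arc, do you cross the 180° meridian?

Signed shortest Δλ = ((42.4 − 88.6 + 180) mod 360) − 180 = -46.2°.
Going west by 46.2° from +88.6° reaches +42.4° without touching 180°.

No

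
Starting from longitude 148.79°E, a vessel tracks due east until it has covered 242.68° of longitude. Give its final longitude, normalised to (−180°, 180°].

31.47°E

Start at +148.79°; shift +242.68° → +391.47°.
+391.47° lies outside (−180°, 180°]; subtract 360° → +31.47°.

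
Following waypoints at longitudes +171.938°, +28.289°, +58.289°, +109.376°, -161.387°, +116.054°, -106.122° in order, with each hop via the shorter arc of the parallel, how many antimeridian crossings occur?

Leg 1: +171.938° → +28.289°, shortest Δλ = -143.649° (west) — does not cross 180°.
Leg 2: +28.289° → +58.289°, shortest Δλ = 30.0° (east) — does not cross 180°.
Leg 3: +58.289° → +109.376°, shortest Δλ = 51.087° (east) — does not cross 180°.
Leg 4: +109.376° → -161.387°, shortest Δλ = 89.237° (east) — crosses 180°.
Leg 5: -161.387° → +116.054°, shortest Δλ = -82.559° (west) — crosses 180°.
Leg 6: +116.054° → -106.122°, shortest Δλ = 137.824° (east) — crosses 180°.
Total crossings: 3.

3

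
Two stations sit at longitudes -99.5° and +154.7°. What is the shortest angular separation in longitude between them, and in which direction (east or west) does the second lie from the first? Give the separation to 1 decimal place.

Raw difference: 154.7 − -99.5 = 254.2°.
Normalise into (−180°, 180°]: 254.2° − 360° = -105.8°.
Negative ⇒ the second point lies to the west; separation 105.8°.

105.8° west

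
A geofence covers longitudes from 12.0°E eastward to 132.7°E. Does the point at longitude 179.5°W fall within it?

Band width going east from +12.0° to +132.7°: ((132.7 − 12.0) mod 360) = 120.7°.
Offset of -179.5° east of the west edge: ((-179.5 − 12.0) mod 360) = 168.5°.
168.5° > 120.7° ⇒ outside.

No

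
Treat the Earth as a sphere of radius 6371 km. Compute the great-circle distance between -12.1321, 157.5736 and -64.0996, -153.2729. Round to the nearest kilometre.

Δλ = -153.2729 − 157.5736 = -310.8465°; wrapped into (−180°, 180°]: 49.1535°.
Δφ = -64.0996 − -12.1321 = -51.9675°.
a = sin²(Δφ/2) + cos φ₁ · cos φ₂ · sin²(Δλ/2) = 0.265818.
c = 2·atan2(√a, √(1−a)) = 1.08336 rad → d = 6371·c ≈ 6902.08 km.

6902 km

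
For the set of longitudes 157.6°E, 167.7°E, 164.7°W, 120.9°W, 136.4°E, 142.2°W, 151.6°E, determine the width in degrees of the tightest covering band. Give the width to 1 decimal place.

102.7°

Sort the longitudes: -164.7°, -142.2°, -120.9°, +136.4°, +151.6°, +157.6°, +167.7°.
Eastward gaps between consecutive values (wrapping around): 22.5°, 21.3°, 257.3°, 15.2°, 6.0°, 10.1°, 27.6°.
Largest gap = 257.3° ⇒ minimal covering band is its complement: 360° − 257.3° = 102.7°.
Band runs from +136.4° eastward to -120.9°, crossing the antimeridian.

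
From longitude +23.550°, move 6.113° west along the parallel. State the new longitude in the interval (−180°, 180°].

+17.437°

Start at +23.550°; shift −6.113° → +17.437°.
+17.437° already lies in (−180°, 180°].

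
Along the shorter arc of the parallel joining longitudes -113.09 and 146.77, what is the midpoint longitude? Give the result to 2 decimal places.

-163.16°

Signed shortest Δλ from -113.09° to +146.77° is -100.14°.
Midpoint longitude = -113.09° + (-100.14°)/2 = -113.09° − 50.07° = -163.16°.
(The naïve average (-113.09 + +146.77)/2 = 16.84° is on the wrong side of the globe.)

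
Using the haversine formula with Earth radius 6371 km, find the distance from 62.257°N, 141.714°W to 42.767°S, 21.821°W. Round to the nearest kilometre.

15619 km

Δλ = -21.821 − -141.714 = 119.893°.
Δφ = -42.767 − 62.257 = -105.024°.
a = sin²(Δφ/2) + cos φ₁ · cos φ₂ · sin²(Δλ/2) = 0.885639.
c = 2·atan2(√a, √(1−a)) = 2.45164 rad → d = 6371·c ≈ 15619.41 km.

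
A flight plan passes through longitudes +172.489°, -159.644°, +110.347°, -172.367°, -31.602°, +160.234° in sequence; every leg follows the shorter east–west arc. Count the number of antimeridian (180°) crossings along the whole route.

Leg 1: +172.489° → -159.644°, shortest Δλ = 27.867° (east) — crosses 180°.
Leg 2: -159.644° → +110.347°, shortest Δλ = -90.009° (west) — crosses 180°.
Leg 3: +110.347° → -172.367°, shortest Δλ = 77.286° (east) — crosses 180°.
Leg 4: -172.367° → -31.602°, shortest Δλ = 140.765° (east) — does not cross 180°.
Leg 5: -31.602° → +160.234°, shortest Δλ = -168.164° (west) — crosses 180°.
Total crossings: 4.

4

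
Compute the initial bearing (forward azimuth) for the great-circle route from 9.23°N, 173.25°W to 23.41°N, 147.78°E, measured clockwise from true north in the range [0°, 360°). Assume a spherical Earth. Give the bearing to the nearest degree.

296°

Δλ = 147.78 − -173.25 = 321.03°; wrapped into (−180°, 180°]: -38.97°.
θ = atan2( sin Δλ · cos φ₂ , cos φ₁ · sin φ₂ − sin φ₁ · cos φ₂ · cos Δλ )
  = atan2(-0.57714, 0.27772) = -64.303° → normalised to [0°, 360°): 295.697°.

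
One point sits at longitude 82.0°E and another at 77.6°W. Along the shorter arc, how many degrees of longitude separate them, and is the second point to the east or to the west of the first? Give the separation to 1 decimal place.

Raw difference: -77.6 − 82.0 = -159.6°.
Normalise into (−180°, 180°]: -159.6° stays -159.6°.
Negative ⇒ the second point lies to the west; separation 159.6°.

159.6° west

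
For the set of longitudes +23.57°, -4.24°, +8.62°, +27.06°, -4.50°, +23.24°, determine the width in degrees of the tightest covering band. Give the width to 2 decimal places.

Sort the longitudes: -4.50°, -4.24°, +8.62°, +23.24°, +23.57°, +27.06°.
Eastward gaps between consecutive values (wrapping around): 0.26°, 12.86°, 14.62°, 0.33°, 3.49°, 328.44°.
Largest gap = 328.44° ⇒ minimal covering band is its complement: 360° − 328.44° = 31.56°.
Band runs from -4.50° eastward to +27.06°.

31.56°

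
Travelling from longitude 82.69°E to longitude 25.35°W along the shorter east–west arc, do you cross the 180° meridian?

No

Signed shortest Δλ = ((-25.35 − 82.69 + 180) mod 360) − 180 = -108.04°.
Going west by 108.04° from +82.69° reaches -25.35° without touching 180°.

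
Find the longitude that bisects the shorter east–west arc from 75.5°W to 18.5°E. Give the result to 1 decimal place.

Signed shortest Δλ from -75.5° to +18.5° is +94.0°.
Midpoint longitude = -75.5° + (+94.0°)/2 = -75.5° + 47.0° = -28.5°.

28.5°W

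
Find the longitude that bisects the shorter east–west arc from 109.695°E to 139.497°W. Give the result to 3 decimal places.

Signed shortest Δλ from +109.695° to -139.497° is +110.808°.
Midpoint longitude = +109.695° + (+110.808°)/2 = +109.695° + 55.404° = +165.099°.
(The naïve average (+109.695 + -139.497)/2 = -14.901° is on the wrong side of the globe.)

165.099°E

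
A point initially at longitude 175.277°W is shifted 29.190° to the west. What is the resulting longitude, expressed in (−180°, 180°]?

Start at -175.277°; shift −29.190° → -204.467°.
-204.467° lies outside (−180°, 180°]; add 360° → +155.533°.

155.533°E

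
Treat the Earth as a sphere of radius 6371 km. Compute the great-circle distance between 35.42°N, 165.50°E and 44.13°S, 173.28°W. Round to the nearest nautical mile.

Δλ = -173.28 − 165.50 = -338.78°; wrapped into (−180°, 180°]: 21.22°.
Δφ = -44.13 − 35.42 = -79.55°.
a = sin²(Δφ/2) + cos φ₁ · cos φ₂ · sin²(Δλ/2) = 0.429141.
c = 2·atan2(√a, √(1−a)) = 1.42860 rad → d = 6371·c ≈ 9101.61 km ≈ 4914.47 nmi.

4914 nmi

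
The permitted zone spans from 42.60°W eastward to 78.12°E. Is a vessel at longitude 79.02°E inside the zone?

Band width going east from -42.60° to +78.12°: ((78.12 − -42.60) mod 360) = 120.72°.
Offset of +79.02° east of the west edge: ((79.02 − -42.60) mod 360) = 121.62°.
121.62° > 120.72° ⇒ outside.

No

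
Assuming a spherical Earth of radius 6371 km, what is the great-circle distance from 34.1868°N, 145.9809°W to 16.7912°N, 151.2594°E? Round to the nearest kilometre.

6488 km

Δλ = 151.2594 − -145.9809 = 297.2403°; wrapped into (−180°, 180°]: -62.7597°.
Δφ = 16.7912 − 34.1868 = -17.3956°.
a = sin²(Δφ/2) + cos φ₁ · cos φ₂ · sin²(Δλ/2) = 0.237594.
c = 2·atan2(√a, √(1−a)) = 1.01830 rad → d = 6371·c ≈ 6487.60 km.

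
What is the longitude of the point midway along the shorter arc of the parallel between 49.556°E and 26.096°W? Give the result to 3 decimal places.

Signed shortest Δλ from +49.556° to -26.096° is -75.652°.
Midpoint longitude = +49.556° + (-75.652°)/2 = +49.556° − 37.826° = +11.730°.

11.730°E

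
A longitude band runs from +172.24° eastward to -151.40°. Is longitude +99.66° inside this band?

No

Band width going east from +172.24° to -151.40°: ((-151.40 − 172.24) mod 360) = 36.36°.
Offset of +99.66° east of the west edge: ((99.66 − 172.24) mod 360) = 287.42°.
287.42° > 36.36° ⇒ outside.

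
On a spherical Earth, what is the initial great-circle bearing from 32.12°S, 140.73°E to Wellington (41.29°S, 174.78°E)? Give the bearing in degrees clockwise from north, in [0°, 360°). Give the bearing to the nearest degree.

118°

Δλ = 174.78 − 140.73 = 34.05°.
θ = atan2( sin Δλ · cos φ₂ , cos φ₁ · sin φ₂ − sin φ₁ · cos φ₂ · cos Δλ )
  = atan2(0.42071, -0.22786) = 118.440° → normalised to [0°, 360°): 118.440°.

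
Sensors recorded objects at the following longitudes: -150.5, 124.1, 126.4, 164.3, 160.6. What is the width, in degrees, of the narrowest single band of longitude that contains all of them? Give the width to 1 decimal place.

Sort the longitudes: -150.5°, +124.1°, +126.4°, +160.6°, +164.3°.
Eastward gaps between consecutive values (wrapping around): 274.6°, 2.3°, 34.2°, 3.7°, 45.2°.
Largest gap = 274.6° ⇒ minimal covering band is its complement: 360° − 274.6° = 85.4°.
Band runs from +124.1° eastward to -150.5°, crossing the antimeridian.

85.4°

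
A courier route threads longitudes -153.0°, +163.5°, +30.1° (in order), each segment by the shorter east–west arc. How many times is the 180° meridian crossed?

Leg 1: -153.0° → +163.5°, shortest Δλ = -43.5° (west) — crosses 180°.
Leg 2: +163.5° → +30.1°, shortest Δλ = -133.4° (west) — does not cross 180°.
Total crossings: 1.

1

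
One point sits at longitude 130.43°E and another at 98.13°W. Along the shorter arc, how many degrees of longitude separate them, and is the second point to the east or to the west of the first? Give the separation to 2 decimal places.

131.44° east

Raw difference: -98.13 − 130.43 = -228.56°.
Normalise into (−180°, 180°]: -228.56° + 360° = 131.44°.
Positive ⇒ the second point lies to the east; separation 131.44°.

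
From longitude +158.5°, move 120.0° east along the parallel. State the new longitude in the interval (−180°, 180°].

Start at +158.5°; shift +120.0° → +278.5°.
+278.5° lies outside (−180°, 180°]; subtract 360° → -81.5°.

-81.5°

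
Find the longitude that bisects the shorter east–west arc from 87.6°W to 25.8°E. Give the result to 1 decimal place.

30.9°W

Signed shortest Δλ from -87.6° to +25.8° is +113.4°.
Midpoint longitude = -87.6° + (+113.4°)/2 = -87.6° + 56.7° = -30.9°.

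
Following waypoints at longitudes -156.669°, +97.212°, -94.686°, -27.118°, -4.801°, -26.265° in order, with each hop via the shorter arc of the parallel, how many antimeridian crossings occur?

2

Leg 1: -156.669° → +97.212°, shortest Δλ = -106.119° (west) — crosses 180°.
Leg 2: +97.212° → -94.686°, shortest Δλ = 168.102° (east) — crosses 180°.
Leg 3: -94.686° → -27.118°, shortest Δλ = 67.568° (east) — does not cross 180°.
Leg 4: -27.118° → -4.801°, shortest Δλ = 22.317° (east) — does not cross 180°.
Leg 5: -4.801° → -26.265°, shortest Δλ = -21.464° (west) — does not cross 180°.
Total crossings: 2.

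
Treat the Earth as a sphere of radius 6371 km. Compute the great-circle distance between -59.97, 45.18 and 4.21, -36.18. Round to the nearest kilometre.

9935 km

Δλ = -36.18 − 45.18 = -81.36°.
Δφ = 4.21 − -59.97 = 64.18°.
a = sin²(Δφ/2) + cos φ₁ · cos φ₂ · sin²(Δλ/2) = 0.494290.
c = 2·atan2(√a, √(1−a)) = 1.55938 rad → d = 6371·c ≈ 9934.78 km.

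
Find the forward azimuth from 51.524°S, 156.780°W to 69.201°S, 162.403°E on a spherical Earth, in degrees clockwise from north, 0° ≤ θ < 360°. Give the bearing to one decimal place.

212.0°

Δλ = 162.403 − -156.780 = 319.183°; wrapped into (−180°, 180°]: -40.817°.
θ = atan2( sin Δλ · cos φ₂ , cos φ₁ · sin φ₂ − sin φ₁ · cos φ₂ · cos Δλ )
  = atan2(-0.23210, -0.37126) = -147.987° → normalised to [0°, 360°): 212.013°.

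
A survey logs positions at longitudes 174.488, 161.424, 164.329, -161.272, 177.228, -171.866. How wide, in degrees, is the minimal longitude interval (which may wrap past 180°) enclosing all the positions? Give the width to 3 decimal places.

37.304°

Sort the longitudes: -171.866°, -161.272°, +161.424°, +164.329°, +174.488°, +177.228°.
Eastward gaps between consecutive values (wrapping around): 10.594°, 322.696°, 2.905°, 10.159°, 2.740°, 10.906°.
Largest gap = 322.696° ⇒ minimal covering band is its complement: 360° − 322.696° = 37.304°.
Band runs from +161.424° eastward to -161.272°, crossing the antimeridian.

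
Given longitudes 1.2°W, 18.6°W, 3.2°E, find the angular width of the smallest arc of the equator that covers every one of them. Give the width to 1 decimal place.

Sort the longitudes: -18.6°, -1.2°, +3.2°.
Eastward gaps between consecutive values (wrapping around): 17.4°, 4.4°, 338.2°.
Largest gap = 338.2° ⇒ minimal covering band is its complement: 360° − 338.2° = 21.8°.
Band runs from -18.6° eastward to +3.2°.

21.8°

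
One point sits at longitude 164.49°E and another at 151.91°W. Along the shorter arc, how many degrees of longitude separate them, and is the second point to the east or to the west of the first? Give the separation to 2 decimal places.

Raw difference: -151.91 − 164.49 = -316.4°.
Normalise into (−180°, 180°]: -316.4° + 360° = 43.6°.
Positive ⇒ the second point lies to the east; separation 43.60°.

43.60° east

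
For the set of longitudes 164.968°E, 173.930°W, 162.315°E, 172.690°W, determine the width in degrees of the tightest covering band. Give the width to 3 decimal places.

Sort the longitudes: -173.930°, -172.690°, +162.315°, +164.968°.
Eastward gaps between consecutive values (wrapping around): 1.240°, 335.005°, 2.653°, 21.102°.
Largest gap = 335.005° ⇒ minimal covering band is its complement: 360° − 335.005° = 24.995°.
Band runs from +162.315° eastward to -172.690°, crossing the antimeridian.

24.995°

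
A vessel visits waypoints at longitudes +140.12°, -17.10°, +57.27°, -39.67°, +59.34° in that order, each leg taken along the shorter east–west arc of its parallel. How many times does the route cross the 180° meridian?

Leg 1: +140.12° → -17.10°, shortest Δλ = -157.22° (west) — does not cross 180°.
Leg 2: -17.10° → +57.27°, shortest Δλ = 74.37° (east) — does not cross 180°.
Leg 3: +57.27° → -39.67°, shortest Δλ = -96.94° (west) — does not cross 180°.
Leg 4: -39.67° → +59.34°, shortest Δλ = 99.01° (east) — does not cross 180°.
Total crossings: 0.

0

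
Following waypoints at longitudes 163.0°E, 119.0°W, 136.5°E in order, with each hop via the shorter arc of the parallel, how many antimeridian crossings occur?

Leg 1: +163.0° → -119.0°, shortest Δλ = 78.0° (east) — crosses 180°.
Leg 2: -119.0° → +136.5°, shortest Δλ = -104.5° (west) — crosses 180°.
Total crossings: 2.

2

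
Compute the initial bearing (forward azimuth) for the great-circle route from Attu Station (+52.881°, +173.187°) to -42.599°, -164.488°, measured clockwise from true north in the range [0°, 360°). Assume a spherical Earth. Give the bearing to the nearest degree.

Δλ = -164.488 − 173.187 = -337.675°; wrapped into (−180°, 180°]: 22.325°.
θ = atan2( sin Δλ · cos φ₂ , cos φ₁ · sin φ₂ − sin φ₁ · cos φ₂ · cos Δλ )
  = atan2(0.27962, -0.95143) = 163.622° → normalised to [0°, 360°): 163.622°.

164°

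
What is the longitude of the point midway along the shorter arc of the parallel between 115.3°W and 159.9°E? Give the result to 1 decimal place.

157.7°W

Signed shortest Δλ from -115.3° to +159.9° is -84.8°.
Midpoint longitude = -115.3° + (-84.8°)/2 = -115.3° − 42.4° = -157.7°.
(The naïve average (-115.3 + +159.9)/2 = 22.3° is on the wrong side of the globe.)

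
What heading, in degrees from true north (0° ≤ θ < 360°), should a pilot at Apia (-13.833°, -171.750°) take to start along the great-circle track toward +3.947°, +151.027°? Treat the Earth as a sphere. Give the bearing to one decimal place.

293.0°

Δλ = 151.027 − -171.750 = 322.777°; wrapped into (−180°, 180°]: -37.223°.
θ = atan2( sin Δλ · cos φ₂ , cos φ₁ · sin φ₂ − sin φ₁ · cos φ₂ · cos Δλ )
  = atan2(-0.60348, 0.25677) = -66.951° → normalised to [0°, 360°): 293.049°.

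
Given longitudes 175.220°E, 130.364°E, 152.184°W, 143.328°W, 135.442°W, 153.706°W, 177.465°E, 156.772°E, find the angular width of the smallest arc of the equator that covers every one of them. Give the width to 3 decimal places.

Sort the longitudes: -153.706°, -152.184°, -143.328°, -135.442°, +130.364°, +156.772°, +175.220°, +177.465°.
Eastward gaps between consecutive values (wrapping around): 1.522°, 8.856°, 7.886°, 265.806°, 26.408°, 18.448°, 2.245°, 28.829°.
Largest gap = 265.806° ⇒ minimal covering band is its complement: 360° − 265.806° = 94.194°.
Band runs from +130.364° eastward to -135.442°, crossing the antimeridian.

94.194°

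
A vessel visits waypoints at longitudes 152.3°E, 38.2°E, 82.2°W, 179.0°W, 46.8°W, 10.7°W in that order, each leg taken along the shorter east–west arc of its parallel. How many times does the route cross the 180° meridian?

Leg 1: +152.3° → +38.2°, shortest Δλ = -114.1° (west) — does not cross 180°.
Leg 2: +38.2° → -82.2°, shortest Δλ = -120.4° (west) — does not cross 180°.
Leg 3: -82.2° → -179.0°, shortest Δλ = -96.8° (west) — does not cross 180°.
Leg 4: -179.0° → -46.8°, shortest Δλ = 132.2° (east) — does not cross 180°.
Leg 5: -46.8° → -10.7°, shortest Δλ = 36.1° (east) — does not cross 180°.
Total crossings: 0.

0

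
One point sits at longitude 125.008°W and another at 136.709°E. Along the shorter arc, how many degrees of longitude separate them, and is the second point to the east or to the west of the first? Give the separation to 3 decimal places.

98.283° west

Raw difference: 136.709 − -125.008 = 261.717°.
Normalise into (−180°, 180°]: 261.717° − 360° = -98.283°.
Negative ⇒ the second point lies to the west; separation 98.283°.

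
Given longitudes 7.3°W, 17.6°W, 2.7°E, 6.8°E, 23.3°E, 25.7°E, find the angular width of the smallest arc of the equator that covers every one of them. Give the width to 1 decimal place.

43.3°

Sort the longitudes: -17.6°, -7.3°, +2.7°, +6.8°, +23.3°, +25.7°.
Eastward gaps between consecutive values (wrapping around): 10.3°, 10.0°, 4.1°, 16.5°, 2.4°, 316.7°.
Largest gap = 316.7° ⇒ minimal covering band is its complement: 360° − 316.7° = 43.3°.
Band runs from -17.6° eastward to +25.7°.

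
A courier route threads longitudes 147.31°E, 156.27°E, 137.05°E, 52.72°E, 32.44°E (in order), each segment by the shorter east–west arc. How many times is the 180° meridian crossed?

0

Leg 1: +147.31° → +156.27°, shortest Δλ = 8.96° (east) — does not cross 180°.
Leg 2: +156.27° → +137.05°, shortest Δλ = -19.22° (west) — does not cross 180°.
Leg 3: +137.05° → +52.72°, shortest Δλ = -84.33° (west) — does not cross 180°.
Leg 4: +52.72° → +32.44°, shortest Δλ = -20.28° (west) — does not cross 180°.
Total crossings: 0.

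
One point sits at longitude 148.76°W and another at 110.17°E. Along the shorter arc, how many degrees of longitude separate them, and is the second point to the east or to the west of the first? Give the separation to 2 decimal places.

101.07° west

Raw difference: 110.17 − -148.76 = 258.93°.
Normalise into (−180°, 180°]: 258.93° − 360° = -101.07°.
Negative ⇒ the second point lies to the west; separation 101.07°.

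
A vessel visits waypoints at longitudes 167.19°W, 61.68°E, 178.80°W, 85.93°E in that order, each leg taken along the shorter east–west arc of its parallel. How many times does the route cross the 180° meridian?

Leg 1: -167.19° → +61.68°, shortest Δλ = -131.13° (west) — crosses 180°.
Leg 2: +61.68° → -178.80°, shortest Δλ = 119.52° (east) — crosses 180°.
Leg 3: -178.80° → +85.93°, shortest Δλ = -95.27° (west) — crosses 180°.
Total crossings: 3.

3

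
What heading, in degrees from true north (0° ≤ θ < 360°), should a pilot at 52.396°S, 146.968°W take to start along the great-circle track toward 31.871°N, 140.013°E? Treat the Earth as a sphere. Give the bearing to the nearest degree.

Δλ = 140.013 − -146.968 = 286.981°; wrapped into (−180°, 180°]: -73.019°.
θ = atan2( sin Δλ · cos φ₂ , cos φ₁ · sin φ₂ − sin φ₁ · cos φ₂ · cos Δλ )
  = atan2(-0.81221, 0.51869) = -57.437° → normalised to [0°, 360°): 302.563°.

303°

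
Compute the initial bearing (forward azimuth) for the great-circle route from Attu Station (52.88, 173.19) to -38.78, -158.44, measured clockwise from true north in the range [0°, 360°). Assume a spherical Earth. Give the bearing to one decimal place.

Δλ = -158.44 − 173.19 = -331.63°; wrapped into (−180°, 180°]: 28.37°.
θ = atan2( sin Δλ · cos φ₂ , cos φ₁ · sin φ₂ − sin φ₁ · cos φ₂ · cos Δλ )
  = atan2(0.37042, -0.92492) = 158.175° → normalised to [0°, 360°): 158.175°.

158.2°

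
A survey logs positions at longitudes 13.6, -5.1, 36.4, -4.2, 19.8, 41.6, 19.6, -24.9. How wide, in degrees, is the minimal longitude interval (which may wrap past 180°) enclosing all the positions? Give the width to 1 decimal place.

Sort the longitudes: -24.9°, -5.1°, -4.2°, +13.6°, +19.6°, +19.8°, +36.4°, +41.6°.
Eastward gaps between consecutive values (wrapping around): 19.8°, 0.9°, 17.8°, 6.0°, 0.2°, 16.6°, 5.2°, 293.5°.
Largest gap = 293.5° ⇒ minimal covering band is its complement: 360° − 293.5° = 66.5°.
Band runs from -24.9° eastward to +41.6°.

66.5°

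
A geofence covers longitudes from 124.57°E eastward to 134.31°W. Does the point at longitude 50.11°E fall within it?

No

Band width going east from +124.57° to -134.31°: ((-134.31 − 124.57) mod 360) = 101.12°.
Offset of +50.11° east of the west edge: ((50.11 − 124.57) mod 360) = 285.54°.
285.54° > 101.12° ⇒ outside.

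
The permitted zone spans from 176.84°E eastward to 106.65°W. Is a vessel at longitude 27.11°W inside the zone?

No

Band width going east from +176.84° to -106.65°: ((-106.65 − 176.84) mod 360) = 76.51°.
Offset of -27.11° east of the west edge: ((-27.11 − 176.84) mod 360) = 156.05°.
156.05° > 76.51° ⇒ outside.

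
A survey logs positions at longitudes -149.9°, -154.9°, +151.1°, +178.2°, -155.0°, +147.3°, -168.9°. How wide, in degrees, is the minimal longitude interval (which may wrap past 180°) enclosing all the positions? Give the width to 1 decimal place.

Sort the longitudes: -168.9°, -155.0°, -154.9°, -149.9°, +147.3°, +151.1°, +178.2°.
Eastward gaps between consecutive values (wrapping around): 13.9°, 0.1°, 5.0°, 297.2°, 3.8°, 27.1°, 12.9°.
Largest gap = 297.2° ⇒ minimal covering band is its complement: 360° − 297.2° = 62.8°.
Band runs from +147.3° eastward to -149.9°, crossing the antimeridian.

62.8°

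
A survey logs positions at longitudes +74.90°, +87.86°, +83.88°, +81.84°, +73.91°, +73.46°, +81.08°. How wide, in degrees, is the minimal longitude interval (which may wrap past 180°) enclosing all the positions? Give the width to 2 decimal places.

14.40°

Sort the longitudes: +73.46°, +73.91°, +74.90°, +81.08°, +81.84°, +83.88°, +87.86°.
Eastward gaps between consecutive values (wrapping around): 0.45°, 0.99°, 6.18°, 0.76°, 2.04°, 3.98°, 345.60°.
Largest gap = 345.60° ⇒ minimal covering band is its complement: 360° − 345.60° = 14.40°.
Band runs from +73.46° eastward to +87.86°.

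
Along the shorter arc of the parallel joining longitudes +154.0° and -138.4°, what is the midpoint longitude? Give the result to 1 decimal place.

Signed shortest Δλ from +154.0° to -138.4° is +67.6°.
Midpoint longitude = +154.0° + (+67.6°)/2 = +154.0° + 33.8° = +187.8°.
Normalise into (−180°, 180°]: -172.2°.
(The naïve average (+154.0 + -138.4)/2 = 7.8° is on the wrong side of the globe.)

-172.2°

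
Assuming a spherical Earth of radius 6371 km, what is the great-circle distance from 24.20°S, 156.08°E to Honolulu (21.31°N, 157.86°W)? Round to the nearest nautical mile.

Δλ = -157.86 − 156.08 = -313.94°; wrapped into (−180°, 180°]: 46.06°.
Δφ = 21.31 − -24.20 = 45.51°.
a = sin²(Δφ/2) + cos φ₁ · cos φ₂ · sin²(Δλ/2) = 0.279661.
c = 2·atan2(√a, √(1−a)) = 1.11444 rad → d = 6371·c ≈ 7100.11 km ≈ 3833.75 nmi.

3834 nmi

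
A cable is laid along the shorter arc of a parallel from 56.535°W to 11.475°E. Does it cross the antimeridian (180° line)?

Signed shortest Δλ = ((11.475 − -56.535 + 180) mod 360) − 180 = 68.01°.
Going east by 68.01° from -56.535° reaches +11.475° without touching 180°.

No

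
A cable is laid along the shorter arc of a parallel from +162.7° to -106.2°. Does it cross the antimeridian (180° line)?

Naïve |-106.2 − 162.7| = 268.9° > 180°, so the shorter arc goes the other way round — across 180°.
Signed shortest Δλ = ((-106.2 − 162.7 + 180) mod 360) − 180 = 91.1°.
Going east by 91.1° from +162.7° passes through 180° before reaching -106.2°.

Yes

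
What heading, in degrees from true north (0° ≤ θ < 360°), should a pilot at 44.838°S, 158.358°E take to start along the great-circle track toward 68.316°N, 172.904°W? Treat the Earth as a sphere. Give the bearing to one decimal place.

11.3°

Δλ = -172.904 − 158.358 = -331.262°; wrapped into (−180°, 180°]: 28.738°.
θ = atan2( sin Δλ · cos φ₂ , cos φ₁ · sin φ₂ − sin φ₁ · cos φ₂ · cos Δλ )
  = atan2(0.17765, 0.88736) = 11.321° → normalised to [0°, 360°): 11.321°.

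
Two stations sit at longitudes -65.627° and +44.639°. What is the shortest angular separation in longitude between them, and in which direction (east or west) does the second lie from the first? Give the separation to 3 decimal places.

110.266° east

Raw difference: 44.639 − -65.627 = 110.266°.
Normalise into (−180°, 180°]: 110.266° stays 110.266°.
Positive ⇒ the second point lies to the east; separation 110.266°.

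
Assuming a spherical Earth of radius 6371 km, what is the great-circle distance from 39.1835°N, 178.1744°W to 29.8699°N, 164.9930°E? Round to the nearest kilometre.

Δλ = 164.9930 − -178.1744 = 343.1674°; wrapped into (−180°, 180°]: -16.8326°.
Δφ = 29.8699 − 39.1835 = -9.3136°.
a = sin²(Δφ/2) + cos φ₁ · cos φ₂ · sin²(Δλ/2) = 0.020991.
c = 2·atan2(√a, √(1−a)) = 0.29079 rad → d = 6371·c ≈ 1852.60 km.

1853 km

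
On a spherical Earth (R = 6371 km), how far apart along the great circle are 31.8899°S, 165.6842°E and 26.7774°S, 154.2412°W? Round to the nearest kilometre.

Δλ = -154.2412 − 165.6842 = -319.9254°; wrapped into (−180°, 180°]: 40.0746°.
Δφ = -26.7774 − -31.8899 = 5.1125°.
a = sin²(Δφ/2) + cos φ₁ · cos φ₂ · sin²(Δλ/2) = 0.090977.
c = 2·atan2(√a, √(1−a)) = 0.61279 rad → d = 6371·c ≈ 3904.10 km.

3904 km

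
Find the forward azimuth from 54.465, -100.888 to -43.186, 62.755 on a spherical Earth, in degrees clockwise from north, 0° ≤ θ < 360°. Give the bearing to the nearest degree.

Δλ = 62.755 − -100.888 = 163.643°.
θ = atan2( sin Δλ · cos φ₂ , cos φ₁ · sin φ₂ − sin φ₁ · cos φ₂ · cos Δλ )
  = atan2(0.20534, 0.17157) = 50.120° → normalised to [0°, 360°): 50.120°.

50°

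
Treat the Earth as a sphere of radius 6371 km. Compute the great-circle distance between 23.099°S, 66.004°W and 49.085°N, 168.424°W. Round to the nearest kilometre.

12811 km

Δλ = -168.424 − -66.004 = -102.420°.
Δφ = 49.085 − -23.099 = 72.184°.
a = sin²(Δφ/2) + cos φ₁ · cos φ₂ · sin²(Δλ/2) = 0.713019.
c = 2·atan2(√a, √(1−a)) = 2.01091 rad → d = 6371·c ≈ 12811.48 km.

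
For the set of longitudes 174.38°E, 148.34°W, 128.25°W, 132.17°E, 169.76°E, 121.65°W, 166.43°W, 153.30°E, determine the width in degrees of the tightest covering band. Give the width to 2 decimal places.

Sort the longitudes: -166.43°, -148.34°, -128.25°, -121.65°, +132.17°, +153.30°, +169.76°, +174.38°.
Eastward gaps between consecutive values (wrapping around): 18.09°, 20.09°, 6.60°, 253.82°, 21.13°, 16.46°, 4.62°, 19.19°.
Largest gap = 253.82° ⇒ minimal covering band is its complement: 360° − 253.82° = 106.18°.
Band runs from +132.17° eastward to -121.65°, crossing the antimeridian.

106.18°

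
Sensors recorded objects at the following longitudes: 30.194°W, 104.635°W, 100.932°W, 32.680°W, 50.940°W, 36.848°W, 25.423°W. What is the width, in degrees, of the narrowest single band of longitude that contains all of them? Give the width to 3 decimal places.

79.212°

Sort the longitudes: -104.635°, -100.932°, -50.940°, -36.848°, -32.680°, -30.194°, -25.423°.
Eastward gaps between consecutive values (wrapping around): 3.703°, 49.992°, 14.092°, 4.168°, 2.486°, 4.771°, 280.788°.
Largest gap = 280.788° ⇒ minimal covering band is its complement: 360° − 280.788° = 79.212°.
Band runs from -104.635° eastward to -25.423°.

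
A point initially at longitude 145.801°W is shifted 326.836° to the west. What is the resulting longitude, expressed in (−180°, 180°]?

Start at -145.801°; shift −326.836° → -472.637°.
-472.637° lies outside (−180°, 180°]; add 360° → -112.637°.

112.637°W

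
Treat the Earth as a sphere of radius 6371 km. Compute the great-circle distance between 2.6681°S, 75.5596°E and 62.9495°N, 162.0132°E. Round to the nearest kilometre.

Δλ = 162.0132 − 75.5596 = 86.4536°.
Δφ = 62.9495 − -2.6681 = 65.6176°.
a = sin²(Δφ/2) + cos φ₁ · cos φ₂ · sin²(Δλ/2) = 0.506679.
c = 2·atan2(√a, √(1−a)) = 1.58415 rad → d = 6371·c ≈ 10092.65 km.

10093 km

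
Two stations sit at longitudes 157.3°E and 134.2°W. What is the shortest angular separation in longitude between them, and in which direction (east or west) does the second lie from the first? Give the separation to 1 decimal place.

68.5° east

Raw difference: -134.2 − 157.3 = -291.5°.
Normalise into (−180°, 180°]: -291.5° + 360° = 68.5°.
Positive ⇒ the second point lies to the east; separation 68.5°.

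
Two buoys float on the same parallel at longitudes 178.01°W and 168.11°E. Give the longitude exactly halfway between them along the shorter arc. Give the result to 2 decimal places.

175.05°E

Signed shortest Δλ from -178.01° to +168.11° is -13.88°.
Midpoint longitude = -178.01° + (-13.88°)/2 = -178.01° − 6.94° = -184.95°.
Normalise into (−180°, 180°]: +175.05°.
(The naïve average (-178.01 + +168.11)/2 = -4.95° is on the wrong side of the globe.)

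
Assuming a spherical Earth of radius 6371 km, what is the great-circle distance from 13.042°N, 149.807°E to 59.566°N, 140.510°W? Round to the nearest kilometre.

7621 km

Δλ = -140.510 − 149.807 = -290.317°; wrapped into (−180°, 180°]: 69.683°.
Δφ = 59.566 − 13.042 = 46.524°.
a = sin²(Δφ/2) + cos φ₁ · cos φ₂ · sin²(Δλ/2) = 0.317043.
c = 2·atan2(√a, √(1−a)) = 1.19618 rad → d = 6371·c ≈ 7620.87 km.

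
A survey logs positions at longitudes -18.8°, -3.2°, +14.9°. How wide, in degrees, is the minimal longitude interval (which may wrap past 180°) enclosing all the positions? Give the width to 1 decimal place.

33.7°

Sort the longitudes: -18.8°, -3.2°, +14.9°.
Eastward gaps between consecutive values (wrapping around): 15.6°, 18.1°, 326.3°.
Largest gap = 326.3° ⇒ minimal covering band is its complement: 360° − 326.3° = 33.7°.
Band runs from -18.8° eastward to +14.9°.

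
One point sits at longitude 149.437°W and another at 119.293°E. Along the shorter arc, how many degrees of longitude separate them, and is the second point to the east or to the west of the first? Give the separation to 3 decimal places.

91.270° west

Raw difference: 119.293 − -149.437 = 268.73°.
Normalise into (−180°, 180°]: 268.73° − 360° = -91.27°.
Negative ⇒ the second point lies to the west; separation 91.270°.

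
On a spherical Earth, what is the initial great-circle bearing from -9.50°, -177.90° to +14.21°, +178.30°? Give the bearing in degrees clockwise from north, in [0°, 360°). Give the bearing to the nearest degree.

351°

Δλ = 178.30 − -177.90 = 356.20°; wrapped into (−180°, 180°]: -3.80°.
θ = atan2( sin Δλ · cos φ₂ , cos φ₁ · sin φ₂ − sin φ₁ · cos φ₂ · cos Δλ )
  = atan2(-0.06425, 0.40176) = -9.085° → normalised to [0°, 360°): 350.915°.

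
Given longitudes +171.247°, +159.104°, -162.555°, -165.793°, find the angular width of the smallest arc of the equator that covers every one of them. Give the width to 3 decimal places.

38.341°

Sort the longitudes: -165.793°, -162.555°, +159.104°, +171.247°.
Eastward gaps between consecutive values (wrapping around): 3.238°, 321.659°, 12.143°, 22.960°.
Largest gap = 321.659° ⇒ minimal covering band is its complement: 360° − 321.659° = 38.341°.
Band runs from +159.104° eastward to -162.555°, crossing the antimeridian.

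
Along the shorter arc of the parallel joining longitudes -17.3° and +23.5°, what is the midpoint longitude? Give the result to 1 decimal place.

+3.1°

Signed shortest Δλ from -17.3° to +23.5° is +40.8°.
Midpoint longitude = -17.3° + (+40.8°)/2 = -17.3° + 20.4° = +3.1°.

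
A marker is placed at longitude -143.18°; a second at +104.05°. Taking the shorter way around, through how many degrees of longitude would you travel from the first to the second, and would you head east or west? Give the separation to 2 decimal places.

112.77° west

Raw difference: 104.05 − -143.18 = 247.23°.
Normalise into (−180°, 180°]: 247.23° − 360° = -112.77°.
Negative ⇒ the second point lies to the west; separation 112.77°.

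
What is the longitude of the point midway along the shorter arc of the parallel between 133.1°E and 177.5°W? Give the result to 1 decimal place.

157.8°E

Signed shortest Δλ from +133.1° to -177.5° is +49.4°.
Midpoint longitude = +133.1° + (+49.4°)/2 = +133.1° + 24.7° = +157.8°.
(The naïve average (+133.1 + -177.5)/2 = -22.2° is on the wrong side of the globe.)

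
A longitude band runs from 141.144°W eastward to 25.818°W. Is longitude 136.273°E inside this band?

No

Band width going east from -141.144° to -25.818°: ((-25.818 − -141.144) mod 360) = 115.326°.
Offset of +136.273° east of the west edge: ((136.273 − -141.144) mod 360) = 277.417°.
277.417° > 115.326° ⇒ outside.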